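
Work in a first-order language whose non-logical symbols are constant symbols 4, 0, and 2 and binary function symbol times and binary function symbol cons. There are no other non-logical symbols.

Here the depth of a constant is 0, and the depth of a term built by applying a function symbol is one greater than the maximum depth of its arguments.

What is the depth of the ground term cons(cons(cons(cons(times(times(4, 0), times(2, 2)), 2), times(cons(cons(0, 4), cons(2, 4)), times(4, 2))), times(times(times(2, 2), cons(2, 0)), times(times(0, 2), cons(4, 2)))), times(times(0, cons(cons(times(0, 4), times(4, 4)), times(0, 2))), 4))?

depth(times(4, 0)) = 1 + max(0, 0) = 1
depth(times(2, 2)) = 1 + max(0, 0) = 1
depth(times(times(4, 0), times(2, 2))) = 1 + max(1, 1) = 2
depth(cons(times(times(4, 0), times(2, 2)), 2)) = 1 + max(2, 0) = 3
depth(cons(0, 4)) = 1 + max(0, 0) = 1
depth(cons(2, 4)) = 1 + max(0, 0) = 1
depth(cons(cons(0, 4), cons(2, 4))) = 1 + max(1, 1) = 2
depth(times(4, 2)) = 1 + max(0, 0) = 1
depth(times(cons(cons(0, 4), cons(2, 4)), times(4, 2))) = 1 + max(2, 1) = 3
depth(cons(cons(times(times(4, 0), times(2, 2)), 2), times(cons(cons(0, 4), cons(2, 4)), times(4, 2)))) = 1 + max(3, 3) = 4
depth(cons(2, 0)) = 1 + max(0, 0) = 1
depth(times(times(2, 2), cons(2, 0))) = 1 + max(1, 1) = 2
depth(times(0, 2)) = 1 + max(0, 0) = 1
depth(cons(4, 2)) = 1 + max(0, 0) = 1
depth(times(times(0, 2), cons(4, 2))) = 1 + max(1, 1) = 2
depth(times(times(times(2, 2), cons(2, 0)), times(times(0, 2), cons(4, 2)))) = 1 + max(2, 2) = 3
depth(cons(cons(cons(times(times(4, 0), times(2, 2)), 2), times(cons(cons(0, 4), cons(2, 4)), times(4, 2))), times(times(times(2, 2), cons(2, 0)), times(times(0, 2), cons(4, 2))))) = 1 + max(4, 3) = 5
depth(times(0, 4)) = 1 + max(0, 0) = 1
depth(times(4, 4)) = 1 + max(0, 0) = 1
depth(cons(times(0, 4), times(4, 4))) = 1 + max(1, 1) = 2
depth(cons(cons(times(0, 4), times(4, 4)), times(0, 2))) = 1 + max(2, 1) = 3
depth(times(0, cons(cons(times(0, 4), times(4, 4)), times(0, 2)))) = 1 + max(0, 3) = 4
depth(times(times(0, cons(cons(times(0, 4), times(4, 4)), times(0, 2))), 4)) = 1 + max(4, 0) = 5
depth(cons(cons(cons(cons(times(times(4, 0), times(2, 2)), 2), times(cons(cons(0, 4), cons(2, 4)), times(4, 2))), times(times(times(2, 2), cons(2, 0)), times(times(0, 2), cons(4, 2)))), times(times(0, cons(cons(times(0, 4), times(4, 4)), times(0, 2))), 4))) = 1 + max(5, 5) = 6

6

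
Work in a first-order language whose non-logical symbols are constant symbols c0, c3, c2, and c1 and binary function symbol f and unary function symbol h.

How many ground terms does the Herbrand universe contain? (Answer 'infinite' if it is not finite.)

infinite

The signature has at least one function symbol (f, arity 2) and at least one constant (c0).
Iterating f gives infinitely many distinct ground terms: c0, f(c0, c0), f(f(c0, c0), f(c0, c0)), ...
So the Herbrand universe is infinite.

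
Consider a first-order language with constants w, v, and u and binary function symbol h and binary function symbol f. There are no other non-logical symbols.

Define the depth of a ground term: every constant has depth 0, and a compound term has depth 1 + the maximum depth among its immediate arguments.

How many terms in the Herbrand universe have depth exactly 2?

If N_k denotes the number of depth-≤k ground terms, the 3 constants give N_0 = 3, and each function symbol of arity r contributes N_{k-1}^r new terms at level k: N_k = 3 + N_{k-1}^2 + N_{k-1}^2.
N_0 = 3
N_1 = 3 + 3^2 + 3^2 = 21
N_2 = 3 + 21^2 + 21^2 = 885
Terms of depth exactly 2: N_2 − N_1 = 885 − 21 = 864.

864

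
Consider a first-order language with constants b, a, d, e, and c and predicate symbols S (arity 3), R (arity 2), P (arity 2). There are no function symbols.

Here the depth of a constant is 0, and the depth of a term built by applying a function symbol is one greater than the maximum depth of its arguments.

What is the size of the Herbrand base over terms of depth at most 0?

175

First count ground terms of depth ≤ 0.
With no function symbols every ground term is a constant, so there are exactly 5 ground terms at every depth bound.
N_0 = 5
Explicitly: b, a, d, e, c.
So |H| = 5.
Each predicate of arity r yields |H|^r ground atoms (one per choice of an r-tuple from H):
  S: 5^3 = 125;  R: 5^2 = 25;  P: 5^2 = 25
Total ground atoms: 125 + 25 + 25 = 175.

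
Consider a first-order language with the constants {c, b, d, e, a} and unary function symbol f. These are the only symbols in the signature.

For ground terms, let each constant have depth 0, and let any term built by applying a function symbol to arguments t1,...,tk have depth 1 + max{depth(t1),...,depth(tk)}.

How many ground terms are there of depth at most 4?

25

Write N_k for the number of ground terms of depth ≤ k. A term of depth ≤ k is either a constant or a function symbol applied to arguments of depth ≤ k−1, so N_k = 5 + N_{k-1}.
N_0 = 5
N_1 = 5 + 5 = 10
N_2 = 5 + 10 = 15
N_3 = 5 + 15 = 20
N_4 = 5 + 20 = 25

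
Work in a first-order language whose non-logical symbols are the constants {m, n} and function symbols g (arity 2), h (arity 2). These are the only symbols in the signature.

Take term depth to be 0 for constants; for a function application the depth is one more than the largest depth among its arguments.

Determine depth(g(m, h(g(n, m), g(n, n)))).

3

depth(g(n, m)) = 1 + max(0, 0) = 1
depth(g(n, n)) = 1 + max(0, 0) = 1
depth(h(g(n, m), g(n, n))) = 1 + max(1, 1) = 2
depth(g(m, h(g(n, m), g(n, n)))) = 1 + max(0, 2) = 3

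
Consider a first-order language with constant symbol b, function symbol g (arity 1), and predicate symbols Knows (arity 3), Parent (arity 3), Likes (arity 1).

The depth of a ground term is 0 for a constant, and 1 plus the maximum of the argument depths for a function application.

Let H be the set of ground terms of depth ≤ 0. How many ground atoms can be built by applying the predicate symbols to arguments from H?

3

First count ground terms of depth ≤ 0.
Count level by level. With function symbols g/1, the terms of depth ≤ k are the 1 constant together with each function applied to depth-≤(k−1) tuples, so N_k = 1 + N_{k-1}.
N_0 = 1
Explicitly: b.
So |H| = 1.
For each predicate symbol, the number of ground atoms is |H| raised to its arity; summing:
  Knows: 1^3 = 1;  Parent: 1^3 = 1;  Likes: 1
Total ground atoms: 1 + 1 + 1 = 3.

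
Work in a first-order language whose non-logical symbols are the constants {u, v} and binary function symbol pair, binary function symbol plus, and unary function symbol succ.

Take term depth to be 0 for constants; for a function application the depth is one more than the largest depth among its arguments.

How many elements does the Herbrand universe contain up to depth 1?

If N_k denotes the number of depth-≤k ground terms, the 2 constants give N_0 = 2, and each function symbol of arity r contributes N_{k-1}^r new terms at level k: N_k = 2 + N_{k-1}^2 + N_{k-1}^2 + N_{k-1}.
N_0 = 2
N_1 = 2 + 2^2 + 2^2 + 2 = 12
Explicitly: u, v, pair(u, u), pair(u, v), pair(v, u), pair(v, v), plus(u, u), plus(u, v), plus(v, u), plus(v, v), succ(u), succ(v).

12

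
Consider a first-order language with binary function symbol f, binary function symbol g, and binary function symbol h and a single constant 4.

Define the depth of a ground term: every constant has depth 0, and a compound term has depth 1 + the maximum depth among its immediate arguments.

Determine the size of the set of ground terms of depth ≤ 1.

If N_k denotes the number of depth-≤k ground terms, the 1 constant gives N_0 = 1, and each function symbol of arity r contributes N_{k-1}^r new terms at level k: N_k = 1 + N_{k-1}^2 + N_{k-1}^2 + N_{k-1}^2.
N_0 = 1
N_1 = 1 + 1^2 + 1^2 + 1^2 = 4

4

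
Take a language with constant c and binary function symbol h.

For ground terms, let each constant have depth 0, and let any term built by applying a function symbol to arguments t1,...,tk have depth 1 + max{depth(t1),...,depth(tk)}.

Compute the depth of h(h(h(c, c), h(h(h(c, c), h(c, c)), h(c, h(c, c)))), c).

depth(h(c, c)) = 1 + max(0, 0) = 1
depth(h(h(c, c), h(c, c))) = 1 + max(1, 1) = 2
depth(h(c, h(c, c))) = 1 + max(0, 1) = 2
depth(h(h(h(c, c), h(c, c)), h(c, h(c, c)))) = 1 + max(2, 2) = 3
depth(h(h(c, c), h(h(h(c, c), h(c, c)), h(c, h(c, c))))) = 1 + max(1, 3) = 4
depth(h(h(h(c, c), h(h(h(c, c), h(c, c)), h(c, h(c, c)))), c)) = 1 + max(4, 0) = 5

5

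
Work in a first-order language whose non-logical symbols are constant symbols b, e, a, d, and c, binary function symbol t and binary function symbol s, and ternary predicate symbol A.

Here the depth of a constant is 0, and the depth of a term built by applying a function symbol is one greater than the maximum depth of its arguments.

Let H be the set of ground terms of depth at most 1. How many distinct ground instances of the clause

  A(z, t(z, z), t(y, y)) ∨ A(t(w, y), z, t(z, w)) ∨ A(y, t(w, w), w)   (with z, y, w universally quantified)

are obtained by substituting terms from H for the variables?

166375

Ground terms of depth ≤ 1:
  If N_k denotes the number of depth-≤k ground terms, the 5 constants give N_0 = 5, and each function symbol of arity r contributes N_{k-1}^r new terms at level k: N_k = 5 + N_{k-1}^2 + N_{k-1}^2.
  N_0 = 5
  N_1 = 5 + 5^2 + 5^2 = 55
So there are 55 ground terms available for substitution.
There are 3 variables to instantiate (z, y, w), each occurring in at least one literal, so different choices give different ground instances.
Number of ground instances = 55^3 = 166375.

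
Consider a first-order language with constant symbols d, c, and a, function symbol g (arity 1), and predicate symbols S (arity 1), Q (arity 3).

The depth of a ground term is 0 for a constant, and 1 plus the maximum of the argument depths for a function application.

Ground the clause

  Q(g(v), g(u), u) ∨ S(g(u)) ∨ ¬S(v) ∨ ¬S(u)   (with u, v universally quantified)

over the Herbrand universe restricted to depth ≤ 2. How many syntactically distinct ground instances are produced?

81

Ground terms of depth ≤ 2:
  Write N_k for the number of ground terms of depth ≤ k. A term of depth ≤ k is either a constant or a function symbol applied to arguments of depth ≤ k−1, so N_k = 3 + N_{k-1}.
  N_0 = 3
  N_1 = 3 + 3 = 6
  N_2 = 3 + 6 = 9
  Explicitly: d, c, a, g(d), g(c), g(a), g(g(d)), g(g(c)), g(g(a)).
So there are 9 ground terms available for substitution.
The clause has 2 distinct variables (u, v), each appearing in the body. In the free term algebra distinct substitutions yield syntactically distinct ground instances.
Number of ground instances = 9^2 = 81.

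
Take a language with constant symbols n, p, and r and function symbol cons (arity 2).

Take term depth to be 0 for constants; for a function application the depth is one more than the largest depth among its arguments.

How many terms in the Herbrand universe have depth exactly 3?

Let N_k count ground terms of depth at most k. Each non-constant term of depth ≤ k is some function symbol applied to depth-≤(k−1) arguments, giving N_k = 3 + N_{k-1}^2.
N_0 = 3
N_1 = 3 + 3^2 = 12
N_2 = 3 + 12^2 = 147
N_3 = 3 + 147^2 = 21612
Terms of depth exactly 3: N_3 − N_2 = 21612 − 147 = 21465.

21465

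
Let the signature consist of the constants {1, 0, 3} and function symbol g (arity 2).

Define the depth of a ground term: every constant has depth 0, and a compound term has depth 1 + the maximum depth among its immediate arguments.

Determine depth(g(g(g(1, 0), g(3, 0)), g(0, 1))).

3

depth(g(1, 0)) = 1 + max(0, 0) = 1
depth(g(3, 0)) = 1 + max(0, 0) = 1
depth(g(g(1, 0), g(3, 0))) = 1 + max(1, 1) = 2
depth(g(0, 1)) = 1 + max(0, 0) = 1
depth(g(g(g(1, 0), g(3, 0)), g(0, 1))) = 1 + max(2, 1) = 3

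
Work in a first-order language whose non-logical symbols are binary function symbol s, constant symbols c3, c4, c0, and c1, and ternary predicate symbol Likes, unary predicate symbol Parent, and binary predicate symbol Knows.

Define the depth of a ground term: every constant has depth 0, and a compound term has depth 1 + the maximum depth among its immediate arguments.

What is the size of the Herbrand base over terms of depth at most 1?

First count ground terms of depth ≤ 1.
Count level by level. With function symbols s/2, the terms of depth ≤ k are the 4 constants together with each function applied to depth-≤(k−1) tuples, so N_k = 4 + N_{k-1}^2.
N_0 = 4
N_1 = 4 + 4^2 = 20
So |H| = 20.
Each predicate of arity r yields |H|^r ground atoms (one per choice of an r-tuple from H):
  Likes: 20^3 = 8000;  Parent: 20;  Knows: 20^2 = 400
Total ground atoms: 8000 + 20 + 400 = 8420.

8420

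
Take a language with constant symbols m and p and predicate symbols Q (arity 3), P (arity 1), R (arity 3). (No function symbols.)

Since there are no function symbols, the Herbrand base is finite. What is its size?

18

With no function symbols, the Herbrand universe is just the 2 constants.
Ground atoms per predicate: Q: 2^3 = 8, P: 2, R: 2^3 = 8.
Herbrand base size = 8 + 2 + 8 = 18.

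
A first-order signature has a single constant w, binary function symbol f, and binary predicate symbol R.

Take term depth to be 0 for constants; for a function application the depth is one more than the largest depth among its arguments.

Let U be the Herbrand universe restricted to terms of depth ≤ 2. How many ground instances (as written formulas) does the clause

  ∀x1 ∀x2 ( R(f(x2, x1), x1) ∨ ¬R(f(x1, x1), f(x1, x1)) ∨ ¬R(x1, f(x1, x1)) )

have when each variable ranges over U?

25

Ground terms of depth ≤ 2:
  Let N_k count ground terms of depth at most k. Each non-constant term of depth ≤ k is some function symbol applied to depth-≤(k−1) arguments, giving N_k = 1 + N_{k-1}^2.
  N_0 = 1
  N_1 = 1 + 1^2 = 2
  N_2 = 1 + 2^2 = 5
  Explicitly: w, f(w, w), f(w, f(w, w)), f(f(w, w), w), f(f(w, w), f(w, w)).
So there are 5 ground terms available for substitution.
Each of x1, x2 ranges independently over the available ground terms, and distinct assignments produce distinct instances.
Number of ground instances = 5^2 = 25.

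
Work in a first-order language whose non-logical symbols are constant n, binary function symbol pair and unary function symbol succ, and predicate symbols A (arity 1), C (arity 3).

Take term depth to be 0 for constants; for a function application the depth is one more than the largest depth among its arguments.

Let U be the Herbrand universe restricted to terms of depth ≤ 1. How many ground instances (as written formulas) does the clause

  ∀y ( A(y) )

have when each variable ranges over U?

3

Ground terms of depth ≤ 1:
  If N_k denotes the number of depth-≤k ground terms, the 1 constant gives N_0 = 1, and each function symbol of arity r contributes N_{k-1}^r new terms at level k: N_k = 1 + N_{k-1}^2 + N_{k-1}.
  N_0 = 1
  N_1 = 1 + 1^2 + 1 = 3
  Explicitly: n, pair(n, n), succ(n).
So there are 3 ground terms available for substitution.
The body mentions the single quantified variable y; since ground terms form a free algebra, no two substitutions collapse to the same formula.
Number of ground instances = 3.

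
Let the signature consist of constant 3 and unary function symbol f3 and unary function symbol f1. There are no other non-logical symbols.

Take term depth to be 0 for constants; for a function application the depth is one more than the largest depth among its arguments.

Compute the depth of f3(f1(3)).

depth(f1(3)) = 1 + depth(3) = 1 + 0 = 1
depth(f3(f1(3))) = 1 + depth(f1(3)) = 1 + 1 = 2

2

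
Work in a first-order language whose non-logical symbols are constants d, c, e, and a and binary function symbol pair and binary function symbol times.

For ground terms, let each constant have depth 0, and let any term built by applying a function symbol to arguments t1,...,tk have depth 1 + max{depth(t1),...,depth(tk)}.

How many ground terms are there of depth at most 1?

Let N_k = |{terms of depth ≤ k}|. Then N_0 = 4 and N_k = 4 + N_{k-1}^2 + N_{k-1}^2 for k ≥ 1 (one summand per function symbol, arity giving the exponent).
N_0 = 4
N_1 = 4 + 4^2 + 4^2 = 36

36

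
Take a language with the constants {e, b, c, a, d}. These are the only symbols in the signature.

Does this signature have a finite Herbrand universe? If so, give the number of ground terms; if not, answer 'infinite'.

There are no function symbols, so every ground term is one of the 5 constants.
The Herbrand universe is {e, b, c, a, d}, which is finite with 5 elements.

5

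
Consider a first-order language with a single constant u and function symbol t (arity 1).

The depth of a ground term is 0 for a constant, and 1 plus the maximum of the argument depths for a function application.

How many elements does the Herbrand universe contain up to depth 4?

If N_k denotes the number of depth-≤k ground terms, the 1 constant gives N_0 = 1, and each function symbol of arity r contributes N_{k-1}^r new terms at level k: N_k = 1 + N_{k-1}.
N_0 = 1
N_1 = 1 + 1 = 2
N_2 = 1 + 2 = 3
N_3 = 1 + 3 = 4
N_4 = 1 + 4 = 5
Explicitly: u, t(u), t(t(u)), t(t(t(u))), t(t(t(t(u)))).

5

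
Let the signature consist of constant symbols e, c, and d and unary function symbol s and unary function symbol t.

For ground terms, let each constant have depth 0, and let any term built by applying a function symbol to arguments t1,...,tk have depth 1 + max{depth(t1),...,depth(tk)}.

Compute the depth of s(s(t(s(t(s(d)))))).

6

depth(s(d)) = 1 + depth(d) = 1 + 0 = 1
depth(t(s(d))) = 1 + depth(s(d)) = 1 + 1 = 2
depth(s(t(s(d)))) = 1 + depth(t(s(d))) = 1 + 2 = 3
depth(t(s(t(s(d))))) = 1 + depth(s(t(s(d)))) = 1 + 3 = 4
depth(s(t(s(t(s(d)))))) = 1 + depth(t(s(t(s(d))))) = 1 + 4 = 5
depth(s(s(t(s(t(s(d))))))) = 1 + depth(s(t(s(t(s(d)))))) = 1 + 5 = 6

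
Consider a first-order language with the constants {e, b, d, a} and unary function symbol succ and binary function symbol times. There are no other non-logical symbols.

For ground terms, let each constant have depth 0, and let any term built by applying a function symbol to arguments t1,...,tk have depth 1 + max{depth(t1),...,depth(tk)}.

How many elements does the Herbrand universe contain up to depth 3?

365424

If N_k denotes the number of depth-≤k ground terms, the 4 constants give N_0 = 4, and each function symbol of arity r contributes N_{k-1}^r new terms at level k: N_k = 4 + N_{k-1} + N_{k-1}^2.
N_0 = 4
N_1 = 4 + 4 + 4^2 = 24
N_2 = 4 + 24 + 24^2 = 604
N_3 = 4 + 604 + 604^2 = 365424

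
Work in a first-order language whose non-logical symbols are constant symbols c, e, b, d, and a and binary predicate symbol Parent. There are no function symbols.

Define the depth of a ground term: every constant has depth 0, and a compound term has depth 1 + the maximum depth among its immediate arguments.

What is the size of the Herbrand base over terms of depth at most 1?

First count ground terms of depth ≤ 1.
With no function symbols every ground term is a constant, so there are exactly 5 ground terms at every depth bound.
N_0 = 5
N_1 = 5
Explicitly: c, e, b, d, a.
So |H| = 5.
Each predicate of arity r yields |H|^r ground atoms (one per choice of an r-tuple from H):
  Parent: 5^2 = 25
Total ground atoms: 25.

25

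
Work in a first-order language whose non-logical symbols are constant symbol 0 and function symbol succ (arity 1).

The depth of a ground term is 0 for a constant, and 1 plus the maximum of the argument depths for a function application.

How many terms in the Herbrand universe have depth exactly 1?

1

If N_k denotes the number of depth-≤k ground terms, the 1 constant gives N_0 = 1, and each function symbol of arity r contributes N_{k-1}^r new terms at level k: N_k = 1 + N_{k-1}.
N_0 = 1
N_1 = 1 + 1 = 2
Terms of depth exactly 1: N_1 − N_0 = 2 − 1 = 1.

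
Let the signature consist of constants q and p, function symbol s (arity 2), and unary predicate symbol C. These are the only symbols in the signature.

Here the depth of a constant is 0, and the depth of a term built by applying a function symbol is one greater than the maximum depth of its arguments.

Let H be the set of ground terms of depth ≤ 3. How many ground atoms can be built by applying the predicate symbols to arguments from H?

First count ground terms of depth ≤ 3.
Let N_k = |{terms of depth ≤ k}|. Then N_0 = 2 and N_k = 2 + N_{k-1}^2 for k ≥ 1 (one summand per function symbol, arity giving the exponent).
N_0 = 2
N_1 = 2 + 2^2 = 6
N_2 = 2 + 6^2 = 38
N_3 = 2 + 38^2 = 1446
So |H| = 1446.
Ground atoms are formed by filling each argument slot of a predicate with a term from H, so an r-ary predicate gives |H|^r atoms:
  C: 1446
Total ground atoms: 1446.

1446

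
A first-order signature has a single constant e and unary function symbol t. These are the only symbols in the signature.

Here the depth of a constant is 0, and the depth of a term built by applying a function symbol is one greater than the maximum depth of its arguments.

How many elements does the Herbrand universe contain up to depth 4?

Write N_k for the number of ground terms of depth ≤ k. A term of depth ≤ k is either a constant or a function symbol applied to arguments of depth ≤ k−1, so N_k = 1 + N_{k-1}.
N_0 = 1
N_1 = 1 + 1 = 2
N_2 = 1 + 2 = 3
N_3 = 1 + 3 = 4
N_4 = 1 + 4 = 5
Explicitly: e, t(e), t(t(e)), t(t(t(e))), t(t(t(t(e)))).

5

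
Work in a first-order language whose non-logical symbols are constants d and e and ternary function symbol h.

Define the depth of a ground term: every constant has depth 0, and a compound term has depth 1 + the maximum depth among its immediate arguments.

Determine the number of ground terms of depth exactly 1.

8

If N_k denotes the number of depth-≤k ground terms, the 2 constants give N_0 = 2, and each function symbol of arity r contributes N_{k-1}^r new terms at level k: N_k = 2 + N_{k-1}^3.
N_0 = 2
N_1 = 2 + 2^3 = 10
Terms of depth exactly 1: N_1 − N_0 = 10 − 2 = 8.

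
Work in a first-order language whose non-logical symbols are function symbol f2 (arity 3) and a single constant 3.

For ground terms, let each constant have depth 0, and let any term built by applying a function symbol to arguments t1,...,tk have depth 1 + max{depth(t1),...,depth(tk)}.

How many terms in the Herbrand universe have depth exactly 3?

721

Let N_k = |{terms of depth ≤ k}|. Then N_0 = 1 and N_k = 1 + N_{k-1}^3 for k ≥ 1 (one summand per function symbol, arity giving the exponent).
N_0 = 1
N_1 = 1 + 1^3 = 2
N_2 = 1 + 2^3 = 9
N_3 = 1 + 9^3 = 730
Terms of depth exactly 3: N_3 − N_2 = 730 − 9 = 721.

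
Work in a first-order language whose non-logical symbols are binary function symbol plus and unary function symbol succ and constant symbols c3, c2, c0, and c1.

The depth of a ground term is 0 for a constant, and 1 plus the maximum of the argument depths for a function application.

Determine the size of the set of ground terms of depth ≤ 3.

Count level by level. With function symbols plus/2, succ/1, the terms of depth ≤ k are the 4 constants together with each function applied to depth-≤(k−1) tuples, so N_k = 4 + N_{k-1}^2 + N_{k-1}.
N_0 = 4
N_1 = 4 + 4^2 + 4 = 24
N_2 = 4 + 24^2 + 24 = 604
N_3 = 4 + 604^2 + 604 = 365424

365424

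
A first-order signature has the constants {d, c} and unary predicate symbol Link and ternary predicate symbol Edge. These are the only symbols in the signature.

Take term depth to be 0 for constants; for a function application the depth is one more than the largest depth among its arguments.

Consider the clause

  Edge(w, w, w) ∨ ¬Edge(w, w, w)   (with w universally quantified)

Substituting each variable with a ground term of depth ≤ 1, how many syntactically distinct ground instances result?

Ground terms of depth ≤ 1:
  With no function symbols every ground term is a constant, so there are exactly 2 ground terms at every depth bound.
  N_0 = 2
  N_1 = 2
  Explicitly: d, c.
So there are 2 ground terms available for substitution.
The body mentions the single quantified variable w; since ground terms form a free algebra, no two substitutions collapse to the same formula.
Number of ground instances = 2.

2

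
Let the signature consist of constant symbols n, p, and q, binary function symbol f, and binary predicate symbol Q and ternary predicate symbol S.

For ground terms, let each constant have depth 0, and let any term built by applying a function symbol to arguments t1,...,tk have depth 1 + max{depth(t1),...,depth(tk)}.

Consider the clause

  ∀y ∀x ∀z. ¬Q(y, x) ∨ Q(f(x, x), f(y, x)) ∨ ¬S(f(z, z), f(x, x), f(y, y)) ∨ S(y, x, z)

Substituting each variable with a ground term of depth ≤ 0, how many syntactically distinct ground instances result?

27

Ground terms of depth ≤ 0:
  If N_k denotes the number of depth-≤k ground terms, the 3 constants give N_0 = 3, and each function symbol of arity r contributes N_{k-1}^r new terms at level k: N_k = 3 + N_{k-1}^2.
  N_0 = 3
  Explicitly: n, p, q.
So there are 3 ground terms available for substitution.
The body mentions every one of the 3 quantified variables; since ground terms form a free algebra, no two substitutions collapse to the same formula.
Number of ground instances = 3^3 = 27.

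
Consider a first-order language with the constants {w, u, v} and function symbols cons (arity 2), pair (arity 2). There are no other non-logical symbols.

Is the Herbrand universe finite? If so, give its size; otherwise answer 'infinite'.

infinite

The signature has at least one function symbol (cons, arity 2) and at least one constant (w).
Iterating cons gives infinitely many distinct ground terms: w, cons(w, w), cons(cons(w, w), cons(w, w)), ...
So the Herbrand universe is infinite.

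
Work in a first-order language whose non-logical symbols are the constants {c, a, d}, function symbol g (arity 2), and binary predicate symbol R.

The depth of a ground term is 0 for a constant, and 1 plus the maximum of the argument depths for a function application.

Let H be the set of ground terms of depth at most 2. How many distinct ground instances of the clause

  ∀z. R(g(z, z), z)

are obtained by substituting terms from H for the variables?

Ground terms of depth ≤ 2:
  If N_k denotes the number of depth-≤k ground terms, the 3 constants give N_0 = 3, and each function symbol of arity r contributes N_{k-1}^r new terms at level k: N_k = 3 + N_{k-1}^2.
  N_0 = 3
  N_1 = 3 + 3^2 = 12
  N_2 = 3 + 12^2 = 147
So there are 147 ground terms available for substitution.
The body mentions the single quantified variable z; since ground terms form a free algebra, no two substitutions collapse to the same formula.
Number of ground instances = 147.

147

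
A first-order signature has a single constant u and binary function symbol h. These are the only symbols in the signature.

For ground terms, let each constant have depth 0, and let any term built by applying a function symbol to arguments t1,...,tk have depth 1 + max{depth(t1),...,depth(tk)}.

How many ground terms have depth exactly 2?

3

Let N_k = |{terms of depth ≤ k}|. Then N_0 = 1 and N_k = 1 + N_{k-1}^2 for k ≥ 1 (one summand per function symbol, arity giving the exponent).
N_0 = 1
N_1 = 1 + 1^2 = 2
N_2 = 1 + 2^2 = 5
Terms of depth exactly 2: N_2 − N_1 = 5 − 2 = 3.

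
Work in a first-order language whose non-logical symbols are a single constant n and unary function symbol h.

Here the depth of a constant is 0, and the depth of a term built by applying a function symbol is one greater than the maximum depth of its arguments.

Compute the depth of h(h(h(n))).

3

depth(h(n)) = 1 + depth(n) = 1 + 0 = 1
depth(h(h(n))) = 1 + depth(h(n)) = 1 + 1 = 2
depth(h(h(h(n)))) = 1 + depth(h(h(n))) = 1 + 2 = 3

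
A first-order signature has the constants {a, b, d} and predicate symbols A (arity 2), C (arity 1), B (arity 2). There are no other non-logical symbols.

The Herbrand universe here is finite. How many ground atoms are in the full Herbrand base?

With no function symbols, the Herbrand universe is just the 3 constants.
Ground atoms per predicate: A: 3^2 = 9, C: 3, B: 3^2 = 9.
Herbrand base size = 9 + 3 + 9 = 21.

21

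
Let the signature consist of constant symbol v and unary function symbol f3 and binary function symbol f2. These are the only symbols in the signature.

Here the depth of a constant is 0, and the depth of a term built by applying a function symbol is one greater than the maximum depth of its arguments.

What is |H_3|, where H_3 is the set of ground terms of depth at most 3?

Write N_k for the number of ground terms of depth ≤ k. A term of depth ≤ k is either a constant or a function symbol applied to arguments of depth ≤ k−1, so N_k = 1 + N_{k-1} + N_{k-1}^2.
N_0 = 1
N_1 = 1 + 1 + 1^2 = 3
N_2 = 1 + 3 + 3^2 = 13
N_3 = 1 + 13 + 13^2 = 183

183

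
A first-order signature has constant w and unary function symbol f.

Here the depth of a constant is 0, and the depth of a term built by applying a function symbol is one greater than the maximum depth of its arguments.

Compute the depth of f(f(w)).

2

depth(f(w)) = 1 + depth(w) = 1 + 0 = 1
depth(f(f(w))) = 1 + depth(f(w)) = 1 + 1 = 2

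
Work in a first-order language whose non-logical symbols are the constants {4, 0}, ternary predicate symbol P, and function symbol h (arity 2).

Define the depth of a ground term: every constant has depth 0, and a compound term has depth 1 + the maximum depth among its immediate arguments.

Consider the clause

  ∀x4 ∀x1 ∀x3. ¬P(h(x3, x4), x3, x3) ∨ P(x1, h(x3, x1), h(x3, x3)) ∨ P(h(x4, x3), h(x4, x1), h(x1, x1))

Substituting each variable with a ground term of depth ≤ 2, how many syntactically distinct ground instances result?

Ground terms of depth ≤ 2:
  Write N_k for the number of ground terms of depth ≤ k. A term of depth ≤ k is either a constant or a function symbol applied to arguments of depth ≤ k−1, so N_k = 2 + N_{k-1}^2.
  N_0 = 2
  N_1 = 2 + 2^2 = 6
  N_2 = 2 + 6^2 = 38
So there are 38 ground terms available for substitution.
The clause has 3 distinct variables (x4, x1, x3), each appearing in the body. In the free term algebra distinct substitutions yield syntactically distinct ground instances.
Number of ground instances = 38^3 = 54872.

54872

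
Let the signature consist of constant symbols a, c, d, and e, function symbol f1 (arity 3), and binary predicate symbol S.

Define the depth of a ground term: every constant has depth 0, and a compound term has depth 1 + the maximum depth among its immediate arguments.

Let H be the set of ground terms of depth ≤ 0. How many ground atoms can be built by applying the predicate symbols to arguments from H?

16

First count ground terms of depth ≤ 0.
If N_k denotes the number of depth-≤k ground terms, the 4 constants give N_0 = 4, and each function symbol of arity r contributes N_{k-1}^r new terms at level k: N_k = 4 + N_{k-1}^3.
N_0 = 4
So |H| = 4.
Each predicate of arity r yields |H|^r ground atoms (one per choice of an r-tuple from H):
  S: 4^2 = 16
Total ground atoms: 16.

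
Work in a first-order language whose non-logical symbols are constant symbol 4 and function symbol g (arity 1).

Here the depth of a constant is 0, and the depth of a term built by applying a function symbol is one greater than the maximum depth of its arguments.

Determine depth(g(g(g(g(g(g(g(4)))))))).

depth(g(4)) = 1 + depth(4) = 1 + 0 = 1
depth(g(g(4))) = 1 + depth(g(4)) = 1 + 1 = 2
depth(g(g(g(4)))) = 1 + depth(g(g(4))) = 1 + 2 = 3
depth(g(g(g(g(4))))) = 1 + depth(g(g(g(4)))) = 1 + 3 = 4
depth(g(g(g(g(g(4)))))) = 1 + depth(g(g(g(g(4))))) = 1 + 4 = 5
depth(g(g(g(g(g(g(4))))))) = 1 + depth(g(g(g(g(g(4)))))) = 1 + 5 = 6
depth(g(g(g(g(g(g(g(4)))))))) = 1 + depth(g(g(g(g(g(g(4))))))) = 1 + 6 = 7

7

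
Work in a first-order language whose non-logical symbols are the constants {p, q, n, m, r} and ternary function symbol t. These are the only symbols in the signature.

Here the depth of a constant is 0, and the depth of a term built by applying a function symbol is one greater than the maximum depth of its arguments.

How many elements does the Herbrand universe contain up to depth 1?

130

If N_k denotes the number of depth-≤k ground terms, the 5 constants give N_0 = 5, and each function symbol of arity r contributes N_{k-1}^r new terms at level k: N_k = 5 + N_{k-1}^3.
N_0 = 5
N_1 = 5 + 5^3 = 130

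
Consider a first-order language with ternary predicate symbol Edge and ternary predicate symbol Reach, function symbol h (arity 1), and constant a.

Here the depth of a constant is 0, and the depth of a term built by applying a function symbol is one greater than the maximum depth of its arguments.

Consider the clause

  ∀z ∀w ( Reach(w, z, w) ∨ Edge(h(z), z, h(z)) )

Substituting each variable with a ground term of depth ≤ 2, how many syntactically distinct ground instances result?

Ground terms of depth ≤ 2:
  Count level by level. With function symbols h/1, the terms of depth ≤ k are the 1 constant together with each function applied to depth-≤(k−1) tuples, so N_k = 1 + N_{k-1}.
  N_0 = 1
  N_1 = 1 + 1 = 2
  N_2 = 1 + 2 = 3
So there are 3 ground terms available for substitution.
The body mentions every one of the 2 quantified variables; since ground terms form a free algebra, no two substitutions collapse to the same formula.
Number of ground instances = 3^2 = 9.

9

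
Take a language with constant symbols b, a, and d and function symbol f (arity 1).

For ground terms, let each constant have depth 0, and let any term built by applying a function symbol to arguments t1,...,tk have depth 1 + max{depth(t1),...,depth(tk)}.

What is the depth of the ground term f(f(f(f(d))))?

depth(f(d)) = 1 + depth(d) = 1 + 0 = 1
depth(f(f(d))) = 1 + depth(f(d)) = 1 + 1 = 2
depth(f(f(f(d)))) = 1 + depth(f(f(d))) = 1 + 2 = 3
depth(f(f(f(f(d))))) = 1 + depth(f(f(f(d)))) = 1 + 3 = 4

4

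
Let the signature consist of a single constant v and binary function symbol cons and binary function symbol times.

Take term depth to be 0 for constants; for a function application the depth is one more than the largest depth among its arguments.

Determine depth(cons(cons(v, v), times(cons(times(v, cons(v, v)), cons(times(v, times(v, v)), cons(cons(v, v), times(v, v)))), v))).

6

depth(cons(v, v)) = 1 + max(0, 0) = 1
depth(times(v, cons(v, v))) = 1 + max(0, 1) = 2
depth(times(v, v)) = 1 + max(0, 0) = 1
depth(times(v, times(v, v))) = 1 + max(0, 1) = 2
depth(cons(cons(v, v), times(v, v))) = 1 + max(1, 1) = 2
depth(cons(times(v, times(v, v)), cons(cons(v, v), times(v, v)))) = 1 + max(2, 2) = 3
depth(cons(times(v, cons(v, v)), cons(times(v, times(v, v)), cons(cons(v, v), times(v, v))))) = 1 + max(2, 3) = 4
depth(times(cons(times(v, cons(v, v)), cons(times(v, times(v, v)), cons(cons(v, v), times(v, v)))), v)) = 1 + max(4, 0) = 5
depth(cons(cons(v, v), times(cons(times(v, cons(v, v)), cons(times(v, times(v, v)), cons(cons(v, v), times(v, v)))), v))) = 1 + max(1, 5) = 6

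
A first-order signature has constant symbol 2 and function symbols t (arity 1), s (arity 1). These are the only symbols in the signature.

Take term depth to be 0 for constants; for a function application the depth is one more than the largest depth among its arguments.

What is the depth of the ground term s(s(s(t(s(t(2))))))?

depth(t(2)) = 1 + depth(2) = 1 + 0 = 1
depth(s(t(2))) = 1 + depth(t(2)) = 1 + 1 = 2
depth(t(s(t(2)))) = 1 + depth(s(t(2))) = 1 + 2 = 3
depth(s(t(s(t(2))))) = 1 + depth(t(s(t(2)))) = 1 + 3 = 4
depth(s(s(t(s(t(2)))))) = 1 + depth(s(t(s(t(2))))) = 1 + 4 = 5
depth(s(s(s(t(s(t(2))))))) = 1 + depth(s(s(t(s(t(2)))))) = 1 + 5 = 6

6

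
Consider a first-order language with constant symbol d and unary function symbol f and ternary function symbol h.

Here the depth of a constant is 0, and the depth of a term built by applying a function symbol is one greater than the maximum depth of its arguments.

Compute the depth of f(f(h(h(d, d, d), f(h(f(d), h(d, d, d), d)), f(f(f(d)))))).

6

depth(h(d, d, d)) = 1 + max(0, 0, 0) = 1
depth(f(d)) = 1 + depth(d) = 1 + 0 = 1
depth(h(f(d), h(d, d, d), d)) = 1 + max(1, 1, 0) = 2
depth(f(h(f(d), h(d, d, d), d))) = 1 + depth(h(f(d), h(d, d, d), d)) = 1 + 2 = 3
depth(f(f(d))) = 1 + depth(f(d)) = 1 + 1 = 2
depth(f(f(f(d)))) = 1 + depth(f(f(d))) = 1 + 2 = 3
depth(h(h(d, d, d), f(h(f(d), h(d, d, d), d)), f(f(f(d))))) = 1 + max(1, 3, 3) = 4
depth(f(h(h(d, d, d), f(h(f(d), h(d, d, d), d)), f(f(f(d)))))) = 1 + depth(h(h(d, d, d), f(h(f(d), h(d, d, d), d)), f(f(f(d))))) = 1 + 4 = 5
depth(f(f(h(h(d, d, d), f(h(f(d), h(d, d, d), d)), f(f(f(d))))))) = 1 + depth(f(h(h(d, d, d), f(h(f(d), h(d, d, d), d)), f(f(f(d)))))) = 1 + 5 = 6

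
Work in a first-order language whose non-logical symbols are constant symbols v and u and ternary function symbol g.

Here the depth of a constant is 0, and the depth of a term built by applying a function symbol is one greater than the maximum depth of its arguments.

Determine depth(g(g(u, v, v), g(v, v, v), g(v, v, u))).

depth(g(u, v, v)) = 1 + max(0, 0, 0) = 1
depth(g(v, v, v)) = 1 + max(0, 0, 0) = 1
depth(g(v, v, u)) = 1 + max(0, 0, 0) = 1
depth(g(g(u, v, v), g(v, v, v), g(v, v, u))) = 1 + max(1, 1, 1) = 2

2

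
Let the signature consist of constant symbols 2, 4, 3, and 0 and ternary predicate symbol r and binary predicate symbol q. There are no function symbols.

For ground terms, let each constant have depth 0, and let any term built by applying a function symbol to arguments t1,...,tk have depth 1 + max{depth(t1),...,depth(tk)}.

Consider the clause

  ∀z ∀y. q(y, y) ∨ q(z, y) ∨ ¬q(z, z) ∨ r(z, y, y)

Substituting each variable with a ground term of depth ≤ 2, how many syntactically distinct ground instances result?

16

Ground terms of depth ≤ 2:
  With no function symbols every ground term is a constant, so there are exactly 4 ground terms at every depth bound.
  N_0 = 4
  N_1 = 4
  N_2 = 4
  Explicitly: 2, 4, 3, 0.
So there are 4 ground terms available for substitution.
Each of z, y ranges independently over the available ground terms, and distinct assignments produce distinct instances.
Number of ground instances = 4^2 = 16.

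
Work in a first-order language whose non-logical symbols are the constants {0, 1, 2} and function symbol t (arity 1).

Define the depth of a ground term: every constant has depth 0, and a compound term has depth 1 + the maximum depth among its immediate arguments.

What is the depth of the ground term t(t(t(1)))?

3

depth(t(1)) = 1 + depth(1) = 1 + 0 = 1
depth(t(t(1))) = 1 + depth(t(1)) = 1 + 1 = 2
depth(t(t(t(1)))) = 1 + depth(t(t(1))) = 1 + 2 = 3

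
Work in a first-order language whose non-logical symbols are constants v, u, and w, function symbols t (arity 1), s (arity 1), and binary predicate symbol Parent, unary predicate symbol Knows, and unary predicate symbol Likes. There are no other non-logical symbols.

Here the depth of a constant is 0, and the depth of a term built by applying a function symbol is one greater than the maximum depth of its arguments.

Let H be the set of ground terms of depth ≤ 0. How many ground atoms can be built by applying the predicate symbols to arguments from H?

15

First count ground terms of depth ≤ 0.
Let N_k = |{terms of depth ≤ k}|. Then N_0 = 3 and N_k = 3 + N_{k-1} + N_{k-1} for k ≥ 1 (one summand per function symbol, arity giving the exponent).
N_0 = 3
Explicitly: v, u, w.
So |H| = 3.
For each predicate symbol, the number of ground atoms is |H| raised to its arity; summing:
  Parent: 3^2 = 9;  Knows: 3;  Likes: 3
Total ground atoms: 9 + 3 + 3 = 15.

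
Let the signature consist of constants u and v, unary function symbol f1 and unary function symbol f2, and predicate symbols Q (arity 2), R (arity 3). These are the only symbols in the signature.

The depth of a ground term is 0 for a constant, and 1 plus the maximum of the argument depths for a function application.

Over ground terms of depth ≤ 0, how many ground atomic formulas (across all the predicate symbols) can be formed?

12

First count ground terms of depth ≤ 0.
If N_k denotes the number of depth-≤k ground terms, the 2 constants give N_0 = 2, and each function symbol of arity r contributes N_{k-1}^r new terms at level k: N_k = 2 + N_{k-1} + N_{k-1}.
N_0 = 2
So |H| = 2.
A ground atom is a predicate applied to a tuple of terms from H, so the count is the sum over predicates of |H|^arity:
  Q: 2^2 = 4;  R: 2^3 = 8
Total ground atoms: 4 + 8 = 12.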